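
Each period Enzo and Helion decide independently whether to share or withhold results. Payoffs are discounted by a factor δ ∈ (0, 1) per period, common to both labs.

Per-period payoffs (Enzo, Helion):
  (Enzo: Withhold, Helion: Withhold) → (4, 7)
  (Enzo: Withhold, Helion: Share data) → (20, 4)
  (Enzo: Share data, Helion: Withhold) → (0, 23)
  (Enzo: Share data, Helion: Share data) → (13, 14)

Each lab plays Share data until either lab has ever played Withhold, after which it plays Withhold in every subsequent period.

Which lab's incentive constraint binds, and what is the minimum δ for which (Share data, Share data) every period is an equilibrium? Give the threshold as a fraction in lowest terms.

Helion; δ ≥ 9/16

Enzo's threshold: (20−13)/(20−4) = 7/16.
Helion's threshold: (23−14)/(23−7) = 9/16.
7/16 < 9/16, so Helion binds and δ* = 9/16.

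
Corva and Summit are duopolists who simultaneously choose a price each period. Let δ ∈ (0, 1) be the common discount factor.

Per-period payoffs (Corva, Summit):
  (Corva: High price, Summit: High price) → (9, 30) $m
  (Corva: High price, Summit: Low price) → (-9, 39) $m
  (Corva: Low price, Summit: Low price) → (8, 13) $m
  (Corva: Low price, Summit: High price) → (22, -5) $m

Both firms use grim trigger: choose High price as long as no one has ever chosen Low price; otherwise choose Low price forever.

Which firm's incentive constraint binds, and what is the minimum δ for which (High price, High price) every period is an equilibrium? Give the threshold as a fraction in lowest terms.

Corva; δ ≥ 13/14

Corva: cooperation gives 9 each period; deviation gives 22 once then 8 forever.
  9/(1−δ) ≥ 22 + 8δ/(1−δ) ⇒ δ ≥ 13/14.
Summit: cooperation gives 30 each period; deviation gives 39 once then 13 forever.
  δ ≥ 9/26.
Both must hold, so the binding constraint is Corva's: δ ≥ 13/14.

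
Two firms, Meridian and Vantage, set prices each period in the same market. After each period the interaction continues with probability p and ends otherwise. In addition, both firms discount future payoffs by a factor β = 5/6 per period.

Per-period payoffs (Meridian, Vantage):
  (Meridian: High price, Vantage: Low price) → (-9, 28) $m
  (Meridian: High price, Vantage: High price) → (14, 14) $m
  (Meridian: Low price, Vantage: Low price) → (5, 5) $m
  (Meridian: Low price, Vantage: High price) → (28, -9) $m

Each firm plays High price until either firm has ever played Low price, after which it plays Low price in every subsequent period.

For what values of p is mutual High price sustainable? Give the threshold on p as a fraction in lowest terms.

84/115

With continuation probability p and discount β, the effective per-period discount factor is βp.
Grim-trigger IC: βp ≥ (28−14)/(28−5) = 14/23.
So p ≥ (14/23)/(5/6) = 84/115.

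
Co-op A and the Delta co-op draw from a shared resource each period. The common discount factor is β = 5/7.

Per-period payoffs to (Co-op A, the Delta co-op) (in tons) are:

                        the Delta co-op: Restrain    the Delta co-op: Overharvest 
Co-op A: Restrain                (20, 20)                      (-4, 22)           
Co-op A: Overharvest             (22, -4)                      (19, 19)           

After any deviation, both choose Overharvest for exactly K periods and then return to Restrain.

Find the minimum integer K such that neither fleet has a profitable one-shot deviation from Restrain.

IC: β(1−β^K)/(1−β) ≥ (22−20)/(20−19) = 2.
With β = 5/7: need 1 − β^K ≥ 2·(1−5/7)/(5/7), i.e. β^K ≤ 0.2000.
Since (5/7)^4 = 0.2603 and (5/7)^5 = 0.1859, the smallest such K is 5.

5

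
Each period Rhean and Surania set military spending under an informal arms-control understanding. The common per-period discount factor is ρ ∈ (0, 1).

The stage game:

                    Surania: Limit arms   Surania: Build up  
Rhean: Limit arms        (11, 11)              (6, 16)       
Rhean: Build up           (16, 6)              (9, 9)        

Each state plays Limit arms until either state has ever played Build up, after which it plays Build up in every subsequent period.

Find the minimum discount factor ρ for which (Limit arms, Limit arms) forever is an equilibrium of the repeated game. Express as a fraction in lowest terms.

Under grim trigger the critical discount factor is (T−C)/(T−P) with T = 16, C = 11, P = 9.
ρ* = (16−11)/(16−9) = 5/7.

5/7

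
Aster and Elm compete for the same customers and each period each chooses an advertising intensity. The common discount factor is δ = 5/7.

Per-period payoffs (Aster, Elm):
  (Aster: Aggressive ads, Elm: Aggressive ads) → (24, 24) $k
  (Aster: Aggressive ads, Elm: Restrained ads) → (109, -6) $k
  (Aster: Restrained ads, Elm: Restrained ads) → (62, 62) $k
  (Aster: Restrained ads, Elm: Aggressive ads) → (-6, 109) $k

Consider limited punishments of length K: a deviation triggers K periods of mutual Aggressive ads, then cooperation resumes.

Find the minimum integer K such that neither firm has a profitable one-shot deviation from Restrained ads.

IC: δ(1−δ^K)/(1−δ) ≥ (109−62)/(62−24) = 47/38.
With δ = 5/7: need 1 − δ^K ≥ 47/38·(1−5/7)/(5/7), i.e. δ^K ≤ 0.5053.
Since (5/7)^2 = 0.5102 and (5/7)^3 = 0.3644, the smallest such K is 3.

3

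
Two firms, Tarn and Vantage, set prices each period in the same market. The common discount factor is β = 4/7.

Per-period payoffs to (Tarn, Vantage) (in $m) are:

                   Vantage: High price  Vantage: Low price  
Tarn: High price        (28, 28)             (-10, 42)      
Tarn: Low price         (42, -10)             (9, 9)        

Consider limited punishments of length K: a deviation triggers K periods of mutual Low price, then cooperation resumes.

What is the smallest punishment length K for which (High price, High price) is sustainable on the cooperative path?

2

Need Σ_{k=1}^{K} β^k ≥ (42−28)/(28−9) = 0.7368 at β = 4/7.
At K = 1 the sum is 0.5714 < 0.7368; at K = 2 it is 0.8980 ≥ 0.7368.
So the minimum punishment length is K = 2.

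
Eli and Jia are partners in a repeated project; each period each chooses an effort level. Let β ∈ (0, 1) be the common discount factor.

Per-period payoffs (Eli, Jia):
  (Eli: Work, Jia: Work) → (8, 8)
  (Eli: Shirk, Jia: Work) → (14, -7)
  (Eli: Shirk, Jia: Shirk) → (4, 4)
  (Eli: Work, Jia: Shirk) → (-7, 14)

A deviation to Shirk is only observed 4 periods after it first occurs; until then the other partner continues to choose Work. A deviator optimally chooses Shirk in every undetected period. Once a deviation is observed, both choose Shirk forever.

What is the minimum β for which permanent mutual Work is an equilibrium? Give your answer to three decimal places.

0.880

A deviator earns 14 for 4 periods, then 4 forever; cooperating earns 8 forever. Multiplying the IC by (1−β):
8 ≥ 14(1−β^4) + 4β^4, so 10·β^4 ≥ 6 and β^4 ≥ 3/5.
β ≥ (3/5)^(1/4) ≈ 0.880.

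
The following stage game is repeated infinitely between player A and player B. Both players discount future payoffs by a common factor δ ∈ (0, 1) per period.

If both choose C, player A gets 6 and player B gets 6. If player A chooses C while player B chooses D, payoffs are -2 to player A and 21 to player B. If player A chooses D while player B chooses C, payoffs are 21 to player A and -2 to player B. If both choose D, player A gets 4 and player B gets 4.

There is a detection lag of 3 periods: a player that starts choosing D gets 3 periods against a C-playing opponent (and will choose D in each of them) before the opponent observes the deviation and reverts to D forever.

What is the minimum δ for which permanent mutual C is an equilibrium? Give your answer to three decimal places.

Deviating for the 3 undetected periods gains 21−6 = 15 per period over cooperation, then loses 6−4 = 2 per period forever once punishment starts.
Gain: 15(1 + δ + … + δ^2); loss: 2·δ^3/(1−δ).
No profitable deviation ⇔ 15(1−δ^3) ≤ 2·δ^3, i.e. δ^3 ≥ 15/(15+2) = 15/17.
Hence δ ≥ (15/17)^(1/3) ≈ 0.959.

0.959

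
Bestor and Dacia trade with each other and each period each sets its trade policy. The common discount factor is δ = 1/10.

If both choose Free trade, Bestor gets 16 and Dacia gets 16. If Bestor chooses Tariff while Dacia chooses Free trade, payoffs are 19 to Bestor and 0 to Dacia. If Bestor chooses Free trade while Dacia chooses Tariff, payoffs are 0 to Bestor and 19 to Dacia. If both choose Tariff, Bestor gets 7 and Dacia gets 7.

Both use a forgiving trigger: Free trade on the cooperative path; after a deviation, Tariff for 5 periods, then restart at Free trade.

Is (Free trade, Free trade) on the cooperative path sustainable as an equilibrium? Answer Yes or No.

No

A one-shot deviation gives 19 now, then 7 for 5 periods, then back to 16.
Gain from deviating: (19−16) today; loss: (16−7) in each of the next 5 periods.
No-deviation condition: (16−7)(δ+…+δ^5) ≥ 19−16, i.e. δ+…+δ^5 ≥ 1/3.
At δ = 1/10: δ+…+δ^5 = 0.1111 < 0.3333.
So cooperation is not sustainable.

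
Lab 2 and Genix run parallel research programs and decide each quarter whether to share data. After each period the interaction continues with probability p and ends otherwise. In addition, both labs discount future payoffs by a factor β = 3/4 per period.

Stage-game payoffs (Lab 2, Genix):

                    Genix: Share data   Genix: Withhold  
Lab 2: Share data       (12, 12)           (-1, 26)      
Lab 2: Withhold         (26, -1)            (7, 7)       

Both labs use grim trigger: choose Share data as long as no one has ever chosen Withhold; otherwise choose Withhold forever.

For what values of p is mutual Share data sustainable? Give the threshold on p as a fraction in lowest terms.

Expected continuation weight on next period's payoff is β·p = 3/4·p, which plays the role of the discount factor.
Cooperation requires 3/4·p ≥ (26−12)/(26−7) = 14/19, hence p ≥ 56/57.

56/57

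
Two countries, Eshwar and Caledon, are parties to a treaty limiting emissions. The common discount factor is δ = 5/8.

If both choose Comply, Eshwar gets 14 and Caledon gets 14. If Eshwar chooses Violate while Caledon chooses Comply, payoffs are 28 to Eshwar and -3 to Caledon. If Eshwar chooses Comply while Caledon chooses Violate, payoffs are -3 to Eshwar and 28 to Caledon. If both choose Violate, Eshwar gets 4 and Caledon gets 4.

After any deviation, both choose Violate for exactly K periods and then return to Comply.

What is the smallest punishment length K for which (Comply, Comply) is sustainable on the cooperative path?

IC: δ(1−δ^K)/(1−δ) ≥ (28−14)/(14−4) = 7/5.
With δ = 5/8: need 1 − δ^K ≥ 7/5·(1−5/8)/(5/8), i.e. δ^K ≤ 0.1600.
Since (5/8)^3 = 0.2441 and (5/8)^4 = 0.1526, the smallest such K is 4.

4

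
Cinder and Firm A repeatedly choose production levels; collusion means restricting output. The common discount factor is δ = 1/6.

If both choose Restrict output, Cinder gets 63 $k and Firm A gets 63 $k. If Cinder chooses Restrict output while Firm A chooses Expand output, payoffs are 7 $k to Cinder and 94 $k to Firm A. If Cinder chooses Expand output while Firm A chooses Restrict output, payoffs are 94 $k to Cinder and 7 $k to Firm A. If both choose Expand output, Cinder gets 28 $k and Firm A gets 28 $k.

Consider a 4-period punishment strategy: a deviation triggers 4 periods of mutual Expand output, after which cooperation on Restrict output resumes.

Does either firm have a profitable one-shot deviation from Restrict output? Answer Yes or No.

Yes

Comparing payoff streams over the 5 periods until play realigns: cooperate → 63(1+δ+…+δ^4); deviate → 94 + 28(δ+…+δ^4).
Cooperation is sustained iff (63−28)(δ+…+δ^4) ≥ 94−63.
δ+…+δ^4 = 1/6·(1−(1/6)^4)/(1−1/6) = 0.1998, and (94−63)/(63−28) = 0.8857.
0.1998 < 0.8857, so cooperation is not sustainable.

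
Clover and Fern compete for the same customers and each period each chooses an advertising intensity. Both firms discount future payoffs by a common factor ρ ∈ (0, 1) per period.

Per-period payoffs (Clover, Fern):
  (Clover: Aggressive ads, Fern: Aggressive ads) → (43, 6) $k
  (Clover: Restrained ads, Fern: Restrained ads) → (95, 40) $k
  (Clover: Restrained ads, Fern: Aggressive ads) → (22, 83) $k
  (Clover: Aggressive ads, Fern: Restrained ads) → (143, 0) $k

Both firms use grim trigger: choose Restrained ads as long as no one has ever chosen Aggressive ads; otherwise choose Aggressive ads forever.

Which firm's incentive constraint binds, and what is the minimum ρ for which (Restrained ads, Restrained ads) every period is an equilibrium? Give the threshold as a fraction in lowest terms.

Clover's threshold: (143−95)/(143−43) = 12/25.
Fern's threshold: (83−40)/(83−6) = 43/77.
12/25 < 43/77, so Fern binds and ρ* = 43/77.

Fern; ρ ≥ 43/77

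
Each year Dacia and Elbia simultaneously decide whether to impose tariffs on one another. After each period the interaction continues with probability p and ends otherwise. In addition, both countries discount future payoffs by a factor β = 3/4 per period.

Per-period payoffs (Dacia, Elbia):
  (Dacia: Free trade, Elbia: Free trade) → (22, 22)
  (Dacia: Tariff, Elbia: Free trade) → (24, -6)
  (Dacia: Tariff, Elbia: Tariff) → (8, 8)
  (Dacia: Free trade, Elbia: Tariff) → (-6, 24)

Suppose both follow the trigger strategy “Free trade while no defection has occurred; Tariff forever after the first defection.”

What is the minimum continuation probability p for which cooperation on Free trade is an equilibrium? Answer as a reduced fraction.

1/6

Expected continuation weight on next period's payoff is β·p = 3/4·p, which plays the role of the discount factor.
Cooperation requires 3/4·p ≥ (24−22)/(24−8) = 1/8, hence p ≥ 1/6.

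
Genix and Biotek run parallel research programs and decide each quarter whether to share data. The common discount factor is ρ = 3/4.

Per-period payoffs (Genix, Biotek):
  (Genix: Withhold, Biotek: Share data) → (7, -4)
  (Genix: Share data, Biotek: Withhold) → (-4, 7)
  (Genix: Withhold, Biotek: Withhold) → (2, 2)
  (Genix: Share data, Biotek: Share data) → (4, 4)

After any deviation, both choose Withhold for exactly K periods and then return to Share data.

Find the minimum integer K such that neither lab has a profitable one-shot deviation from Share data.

3

Need Σ_{k=1}^{K} ρ^k ≥ (7−4)/(4−2) = 1.5000 at ρ = 3/4.
At K = 2 the sum is 1.3125 < 1.5000; at K = 3 it is 1.7344 ≥ 1.5000.
So the minimum punishment length is K = 3.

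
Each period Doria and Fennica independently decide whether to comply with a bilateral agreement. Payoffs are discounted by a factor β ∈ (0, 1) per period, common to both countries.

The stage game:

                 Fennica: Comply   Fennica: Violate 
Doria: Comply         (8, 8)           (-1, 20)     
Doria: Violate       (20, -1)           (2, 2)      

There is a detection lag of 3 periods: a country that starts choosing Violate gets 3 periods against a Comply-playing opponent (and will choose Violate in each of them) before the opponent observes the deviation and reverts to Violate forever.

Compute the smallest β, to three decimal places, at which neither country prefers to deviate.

0.874

The best deviation is to choose Violate for all 3 undetected periods, earning 20 each, then 2 forever once detected.
Deviation value: 20(1−β^3)/(1−β) + 2β^3/(1−β); cooperation value: 8/(1−β).
IC: 8 ≥ 20(1−β^3) + 2β^3 = 20 − 18β^3.
So β^3 ≥ 12/18 = 2/3, giving β ≥ (2/3)^(1/3) ≈ 0.874.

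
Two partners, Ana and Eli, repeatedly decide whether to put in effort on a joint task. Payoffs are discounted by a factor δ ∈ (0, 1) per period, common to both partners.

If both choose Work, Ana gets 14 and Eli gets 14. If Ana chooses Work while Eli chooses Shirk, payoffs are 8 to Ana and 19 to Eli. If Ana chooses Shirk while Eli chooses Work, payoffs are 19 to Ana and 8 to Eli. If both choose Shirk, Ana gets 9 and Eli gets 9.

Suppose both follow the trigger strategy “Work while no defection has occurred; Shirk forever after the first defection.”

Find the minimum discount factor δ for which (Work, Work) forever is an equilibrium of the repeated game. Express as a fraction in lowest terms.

Under grim trigger the critical discount factor is (T−C)/(T−P) with T = 19, C = 14, P = 9.
δ* = (19−14)/(19−9) = 5/10 = 1/2.

1/2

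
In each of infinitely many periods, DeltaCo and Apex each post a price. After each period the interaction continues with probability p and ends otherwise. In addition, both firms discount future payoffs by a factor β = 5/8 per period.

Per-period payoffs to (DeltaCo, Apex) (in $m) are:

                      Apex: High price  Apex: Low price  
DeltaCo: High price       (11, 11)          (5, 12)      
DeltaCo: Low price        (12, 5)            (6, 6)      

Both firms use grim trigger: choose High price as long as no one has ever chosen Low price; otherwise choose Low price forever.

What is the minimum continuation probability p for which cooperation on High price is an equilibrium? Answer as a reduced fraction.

With continuation probability p and discount β, the effective per-period discount factor is βp.
Grim-trigger IC: βp ≥ (12−11)/(12−6) = 1/6.
So p ≥ (1/6)/(5/8) = 4/15.

4/15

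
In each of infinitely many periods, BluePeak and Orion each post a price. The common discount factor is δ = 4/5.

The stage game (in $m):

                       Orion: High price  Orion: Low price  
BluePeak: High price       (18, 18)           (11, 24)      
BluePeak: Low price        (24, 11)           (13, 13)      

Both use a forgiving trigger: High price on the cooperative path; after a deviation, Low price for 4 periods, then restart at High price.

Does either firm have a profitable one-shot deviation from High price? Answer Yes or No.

No

A one-shot deviation gives 24 now, then 13 for 4 periods, then back to 18.
Gain from deviating: (24−18) today; loss: (18−13) in each of the next 4 periods.
No-deviation condition: (18−13)(δ+…+δ^4) ≥ 24−18, i.e. δ+…+δ^4 ≥ 6/5.
At δ = 4/5: δ+…+δ^4 = 2.3616 ≥ 1.2000.
So cooperation is sustainable.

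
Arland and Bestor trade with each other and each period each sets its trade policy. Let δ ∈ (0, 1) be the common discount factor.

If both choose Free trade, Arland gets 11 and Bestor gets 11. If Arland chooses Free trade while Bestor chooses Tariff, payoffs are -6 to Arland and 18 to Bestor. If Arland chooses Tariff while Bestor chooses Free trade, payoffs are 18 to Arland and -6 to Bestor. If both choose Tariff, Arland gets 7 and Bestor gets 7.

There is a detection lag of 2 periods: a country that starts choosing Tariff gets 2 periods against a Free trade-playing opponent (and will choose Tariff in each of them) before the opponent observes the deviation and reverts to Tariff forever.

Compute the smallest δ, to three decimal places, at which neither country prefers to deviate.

0.798

The best deviation is to choose Tariff for all 2 undetected periods, earning 18 each, then 7 forever once detected.
Deviation value: 18(1−δ^2)/(1−δ) + 7δ^2/(1−δ); cooperation value: 11/(1−δ).
IC: 11 ≥ 18(1−δ^2) + 7δ^2 = 18 − 11δ^2.
So δ^2 ≥ 7/11, giving δ ≥ (7/11)^(1/2) ≈ 0.798.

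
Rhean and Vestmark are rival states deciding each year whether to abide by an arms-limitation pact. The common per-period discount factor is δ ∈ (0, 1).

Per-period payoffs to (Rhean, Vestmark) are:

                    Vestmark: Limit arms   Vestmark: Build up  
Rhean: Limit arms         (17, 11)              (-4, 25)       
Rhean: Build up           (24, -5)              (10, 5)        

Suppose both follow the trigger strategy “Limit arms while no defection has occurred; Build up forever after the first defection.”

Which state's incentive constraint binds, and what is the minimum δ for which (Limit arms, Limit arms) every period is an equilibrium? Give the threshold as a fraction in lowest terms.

Vestmark; δ ≥ 7/10

For Rhean: deviation gain 24−17 = 7, per-period punishment loss 17−10 = 7. IC gives δ ≥ 7/14 = 1/2.
For Vestmark: gain 14, loss 6 per period, so δ ≥ 14/20 = 7/10.
The tighter constraint is Vestmark's, so cooperation needs δ ≥ 7/10.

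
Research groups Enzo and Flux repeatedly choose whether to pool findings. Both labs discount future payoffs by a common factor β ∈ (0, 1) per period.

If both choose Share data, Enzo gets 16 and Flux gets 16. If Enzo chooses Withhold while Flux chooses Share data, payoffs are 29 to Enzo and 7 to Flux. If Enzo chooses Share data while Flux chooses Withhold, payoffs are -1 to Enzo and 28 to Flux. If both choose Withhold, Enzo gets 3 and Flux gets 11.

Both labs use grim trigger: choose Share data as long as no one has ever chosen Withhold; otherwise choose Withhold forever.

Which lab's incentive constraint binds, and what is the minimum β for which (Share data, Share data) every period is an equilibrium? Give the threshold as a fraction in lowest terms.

Flux; β ≥ 12/17

Enzo: cooperation gives 16 each period; deviation gives 29 once then 3 forever.
  16/(1−β) ≥ 29 + 3β/(1−β) ⇒ β ≥ 13/26 = 1/2.
Flux: cooperation gives 16 each period; deviation gives 28 once then 11 forever.
  β ≥ 12/17.
Both must hold, so the binding constraint is Flux's: β ≥ 12/17.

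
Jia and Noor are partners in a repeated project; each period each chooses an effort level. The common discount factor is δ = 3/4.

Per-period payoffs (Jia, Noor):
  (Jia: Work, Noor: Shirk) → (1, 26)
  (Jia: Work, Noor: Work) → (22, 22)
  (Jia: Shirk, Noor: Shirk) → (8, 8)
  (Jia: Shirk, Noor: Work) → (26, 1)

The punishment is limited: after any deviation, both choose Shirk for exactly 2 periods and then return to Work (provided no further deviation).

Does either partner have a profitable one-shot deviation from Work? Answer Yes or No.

Comparing payoff streams over the 3 periods until play realigns: cooperate → 22(1+δ+…+δ^2); deviate → 26 + 8(δ+…+δ^2).
Cooperation is sustained iff (22−8)(δ+…+δ^2) ≥ 26−22.
δ+…+δ^2 = 3/4·(1−(3/4)^2)/(1−3/4) = 1.3125, and (26−22)/(22−8) = 0.2857.
1.3125 ≥ 0.2857, so cooperation is sustainable.

No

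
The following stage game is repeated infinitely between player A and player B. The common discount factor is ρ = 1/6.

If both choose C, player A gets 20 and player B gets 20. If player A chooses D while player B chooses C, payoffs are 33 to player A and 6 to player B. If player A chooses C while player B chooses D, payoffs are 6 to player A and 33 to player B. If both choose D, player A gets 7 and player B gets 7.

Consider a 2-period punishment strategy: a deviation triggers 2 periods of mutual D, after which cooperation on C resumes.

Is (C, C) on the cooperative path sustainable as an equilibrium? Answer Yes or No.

A one-shot deviation gives 33 now, then 7 for 2 periods, then back to 20.
Gain from deviating: (33−20) today; loss: (20−7) in each of the next 2 periods.
No-deviation condition: (20−7)(ρ+…+ρ^2) ≥ 33−20, i.e. ρ+…+ρ^2 ≥ 1.
At ρ = 1/6: ρ+…+ρ^2 = 0.1944 < 1.0000.
So cooperation is not sustainable.

No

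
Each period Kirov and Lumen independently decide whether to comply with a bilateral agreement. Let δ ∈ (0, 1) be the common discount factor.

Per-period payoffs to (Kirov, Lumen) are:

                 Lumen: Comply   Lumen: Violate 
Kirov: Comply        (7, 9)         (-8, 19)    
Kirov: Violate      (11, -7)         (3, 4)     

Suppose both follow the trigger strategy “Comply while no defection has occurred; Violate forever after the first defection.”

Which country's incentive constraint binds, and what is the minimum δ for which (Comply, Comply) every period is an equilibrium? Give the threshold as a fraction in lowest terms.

Lumen; δ ≥ 2/3

For Kirov: deviation gain 11−7 = 4, per-period punishment loss 7−3 = 4. IC gives δ ≥ 4/8 = 1/2.
For Lumen: gain 10, loss 5 per period, so δ ≥ 10/15 = 2/3.
The tighter constraint is Lumen's, so cooperation needs δ ≥ 2/3.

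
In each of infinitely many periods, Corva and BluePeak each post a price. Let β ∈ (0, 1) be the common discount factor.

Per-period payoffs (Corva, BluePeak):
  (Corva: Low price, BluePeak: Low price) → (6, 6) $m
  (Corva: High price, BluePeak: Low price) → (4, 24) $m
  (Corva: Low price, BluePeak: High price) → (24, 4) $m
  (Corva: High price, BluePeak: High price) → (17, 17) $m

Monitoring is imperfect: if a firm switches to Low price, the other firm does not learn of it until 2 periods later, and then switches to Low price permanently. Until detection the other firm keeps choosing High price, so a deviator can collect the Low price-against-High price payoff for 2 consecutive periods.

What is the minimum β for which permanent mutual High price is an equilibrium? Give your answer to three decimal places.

Deviating for the 2 undetected periods gains 24−17 = 7 per period over cooperation, then loses 17−6 = 11 per period forever once punishment starts.
Gain: 7(1 + β + … + β^1); loss: 11·β^2/(1−β).
No profitable deviation ⇔ 7(1−β^2) ≤ 11·β^2, i.e. β^2 ≥ 7/(7+11) = 7/18.
Hence β ≥ (7/18)^(1/2) ≈ 0.624.

0.624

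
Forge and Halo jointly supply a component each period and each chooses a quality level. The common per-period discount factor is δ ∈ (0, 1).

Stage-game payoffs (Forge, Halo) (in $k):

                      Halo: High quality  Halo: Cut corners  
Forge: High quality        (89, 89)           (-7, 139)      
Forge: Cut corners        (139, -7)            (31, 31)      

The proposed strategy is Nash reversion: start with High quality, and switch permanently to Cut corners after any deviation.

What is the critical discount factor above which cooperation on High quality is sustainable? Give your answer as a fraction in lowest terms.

One-period gain from deviating is 139 − 89 = 50. The loss is 89 − 31 = 58 in every subsequent period, with present value 58·δ/(1−δ).
Deviation is unprofitable when 58·δ/(1−δ) ≥ 50, i.e. δ/(1−δ) ≥ 25/29.
Equivalently δ ≥ 50/(50+58) = 25/54.

25/54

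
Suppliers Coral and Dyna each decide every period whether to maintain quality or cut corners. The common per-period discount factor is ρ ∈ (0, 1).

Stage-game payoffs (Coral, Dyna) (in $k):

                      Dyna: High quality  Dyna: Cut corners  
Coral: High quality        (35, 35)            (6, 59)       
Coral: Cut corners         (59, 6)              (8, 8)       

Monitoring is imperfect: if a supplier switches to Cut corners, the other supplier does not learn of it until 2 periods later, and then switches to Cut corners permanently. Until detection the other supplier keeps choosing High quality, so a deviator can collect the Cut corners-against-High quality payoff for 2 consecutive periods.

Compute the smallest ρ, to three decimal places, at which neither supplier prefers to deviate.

0.686

Deviating for the 2 undetected periods gains 59−35 = 24 per period over cooperation, then loses 35−8 = 27 per period forever once punishment starts.
Gain: 24(1 + ρ + … + ρ^1); loss: 27·ρ^2/(1−ρ).
No profitable deviation ⇔ 24(1−ρ^2) ≤ 27·ρ^2, i.e. ρ^2 ≥ 24/(24+27) = 8/17.
Hence ρ ≥ (8/17)^(1/2) ≈ 0.686.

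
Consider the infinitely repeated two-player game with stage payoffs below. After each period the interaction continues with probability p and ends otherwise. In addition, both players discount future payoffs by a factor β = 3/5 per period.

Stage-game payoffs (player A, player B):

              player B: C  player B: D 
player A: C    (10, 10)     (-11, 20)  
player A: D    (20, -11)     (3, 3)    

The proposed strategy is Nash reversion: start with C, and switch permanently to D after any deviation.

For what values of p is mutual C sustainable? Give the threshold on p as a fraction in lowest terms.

With continuation probability p and discount β, the effective per-period discount factor is βp.
Grim-trigger IC: βp ≥ (20−10)/(20−3) = 10/17.
So p ≥ (10/17)/(3/5) = 50/51.

50/51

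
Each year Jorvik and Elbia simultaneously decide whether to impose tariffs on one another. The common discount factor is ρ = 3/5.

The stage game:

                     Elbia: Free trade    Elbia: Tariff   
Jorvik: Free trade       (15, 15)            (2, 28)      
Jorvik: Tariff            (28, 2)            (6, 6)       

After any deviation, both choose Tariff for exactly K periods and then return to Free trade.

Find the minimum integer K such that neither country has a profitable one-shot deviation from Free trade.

7

IC: ρ(1−ρ^K)/(1−ρ) ≥ (28−15)/(15−6) = 13/9.
With ρ = 3/5: need 1 − ρ^K ≥ 13/9·(1−3/5)/(3/5), i.e. ρ^K ≤ 0.0370.
Since (3/5)^6 = 0.0467 and (3/5)^7 = 0.0280, the smallest such K is 7.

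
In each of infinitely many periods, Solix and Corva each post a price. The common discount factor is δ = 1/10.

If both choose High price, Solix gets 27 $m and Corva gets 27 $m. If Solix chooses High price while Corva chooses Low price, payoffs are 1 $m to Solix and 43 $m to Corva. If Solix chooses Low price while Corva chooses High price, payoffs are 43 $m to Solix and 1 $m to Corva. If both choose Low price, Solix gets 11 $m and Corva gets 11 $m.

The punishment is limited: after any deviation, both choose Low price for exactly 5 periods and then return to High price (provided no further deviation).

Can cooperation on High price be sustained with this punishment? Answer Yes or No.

No

IC: δ+…+δ^5 ≥ (43−27)/(27−11) = 1.
At δ = 1/10: partial sum = 0.1111 < 1.0000. Cooperation not sustainable.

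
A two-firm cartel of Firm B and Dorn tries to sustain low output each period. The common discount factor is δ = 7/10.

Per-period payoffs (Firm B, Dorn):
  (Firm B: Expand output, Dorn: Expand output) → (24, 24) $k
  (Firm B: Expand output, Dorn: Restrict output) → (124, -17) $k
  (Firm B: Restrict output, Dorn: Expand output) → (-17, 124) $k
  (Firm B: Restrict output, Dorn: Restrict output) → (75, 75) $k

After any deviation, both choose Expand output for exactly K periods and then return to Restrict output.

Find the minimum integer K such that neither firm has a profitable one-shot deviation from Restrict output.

2

Need Σ_{k=1}^{K} δ^k ≥ (124−75)/(75−24) = 0.9608 at δ = 7/10.
At K = 1 the sum is 0.7000 < 0.9608; at K = 2 it is 1.1900 ≥ 0.9608.
So the minimum punishment length is K = 2.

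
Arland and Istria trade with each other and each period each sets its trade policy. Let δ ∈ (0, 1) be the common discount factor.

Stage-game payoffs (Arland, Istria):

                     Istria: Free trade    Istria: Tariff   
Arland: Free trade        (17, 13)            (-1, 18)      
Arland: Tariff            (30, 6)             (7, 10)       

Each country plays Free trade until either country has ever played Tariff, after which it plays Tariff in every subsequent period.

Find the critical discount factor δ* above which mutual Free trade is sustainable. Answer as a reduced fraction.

5/8

For Arland: deviation gain 30−17 = 13, per-period punishment loss 17−7 = 10. IC gives δ ≥ 13/23.
For Istria: gain 5, loss 3 per period, so δ ≥ 5/8.
The tighter constraint is Istria's, so cooperation needs δ ≥ 5/8.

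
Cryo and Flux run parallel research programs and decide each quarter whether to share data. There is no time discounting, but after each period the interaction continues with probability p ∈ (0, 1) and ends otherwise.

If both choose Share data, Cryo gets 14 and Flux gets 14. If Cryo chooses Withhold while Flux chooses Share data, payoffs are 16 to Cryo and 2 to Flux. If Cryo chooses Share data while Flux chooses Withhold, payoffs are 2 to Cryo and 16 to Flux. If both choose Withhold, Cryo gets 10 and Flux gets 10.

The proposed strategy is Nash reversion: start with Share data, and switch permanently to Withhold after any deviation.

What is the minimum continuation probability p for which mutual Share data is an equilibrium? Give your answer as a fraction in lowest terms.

1/3

With no time discounting, the continuation probability p plays the role of the discount factor.
Grim-trigger IC: 14/(1−p) ≥ 16 + 10p/(1−p) ⇒ p ≥ (16−14)/(16−10) = 1/3.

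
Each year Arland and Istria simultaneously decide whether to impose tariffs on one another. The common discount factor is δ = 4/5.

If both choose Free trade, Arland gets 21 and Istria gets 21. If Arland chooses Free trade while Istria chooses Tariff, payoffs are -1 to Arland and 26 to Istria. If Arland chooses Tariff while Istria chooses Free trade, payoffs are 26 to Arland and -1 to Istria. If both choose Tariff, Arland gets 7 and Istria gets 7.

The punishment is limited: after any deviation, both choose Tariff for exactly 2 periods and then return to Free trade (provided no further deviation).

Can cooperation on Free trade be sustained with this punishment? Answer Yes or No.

IC: δ+…+δ^2 ≥ (26−21)/(21−7) = 5/14.
At δ = 4/5: partial sum = 1.4400 ≥ 0.3571. Cooperation sustainable.

Yes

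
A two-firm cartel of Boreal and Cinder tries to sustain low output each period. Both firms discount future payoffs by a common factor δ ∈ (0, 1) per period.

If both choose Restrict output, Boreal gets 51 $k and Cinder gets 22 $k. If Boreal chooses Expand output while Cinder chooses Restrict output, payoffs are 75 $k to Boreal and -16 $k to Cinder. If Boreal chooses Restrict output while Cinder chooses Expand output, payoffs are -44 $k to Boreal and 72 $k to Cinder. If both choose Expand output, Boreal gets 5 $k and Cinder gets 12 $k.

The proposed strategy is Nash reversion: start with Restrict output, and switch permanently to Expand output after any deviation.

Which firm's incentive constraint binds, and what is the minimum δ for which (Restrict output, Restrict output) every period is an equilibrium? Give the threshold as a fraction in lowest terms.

Boreal's threshold: (75−51)/(75−5) = 12/35.
Cinder's threshold: (72−22)/(72−12) = 5/6.
12/35 < 5/6, so Cinder binds and δ* = 5/6.

Cinder; δ ≥ 5/6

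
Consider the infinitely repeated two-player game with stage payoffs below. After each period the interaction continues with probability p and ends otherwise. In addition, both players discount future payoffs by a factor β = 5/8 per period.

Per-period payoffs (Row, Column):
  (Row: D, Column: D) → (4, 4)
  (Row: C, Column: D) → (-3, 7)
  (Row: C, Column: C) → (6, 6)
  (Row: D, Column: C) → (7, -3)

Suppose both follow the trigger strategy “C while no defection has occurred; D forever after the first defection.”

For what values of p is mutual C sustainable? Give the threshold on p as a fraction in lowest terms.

With continuation probability p and discount β, the effective per-period discount factor is βp.
Grim-trigger IC: βp ≥ (7−6)/(7−4) = 1/3.
So p ≥ (1/3)/(5/8) = 8/15.

8/15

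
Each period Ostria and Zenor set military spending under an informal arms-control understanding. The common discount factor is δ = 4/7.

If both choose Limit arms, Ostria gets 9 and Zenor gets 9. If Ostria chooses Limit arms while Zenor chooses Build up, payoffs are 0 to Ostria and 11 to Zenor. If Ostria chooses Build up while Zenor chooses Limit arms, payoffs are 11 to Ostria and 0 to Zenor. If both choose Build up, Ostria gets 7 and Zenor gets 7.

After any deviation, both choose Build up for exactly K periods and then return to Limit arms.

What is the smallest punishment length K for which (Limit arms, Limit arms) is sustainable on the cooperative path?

No profitable deviation requires (9−7)(δ+…+δ^K) ≥ 11−9, i.e. δ+…+δ^K ≥ 1 ≈ 1.0000.
With δ = 4/7, the partial sums are K=1: 0.5714, K=2: 0.8980, K=3: 1.0845.
K = 3 is the first length at which the sum reaches 1.0000.

3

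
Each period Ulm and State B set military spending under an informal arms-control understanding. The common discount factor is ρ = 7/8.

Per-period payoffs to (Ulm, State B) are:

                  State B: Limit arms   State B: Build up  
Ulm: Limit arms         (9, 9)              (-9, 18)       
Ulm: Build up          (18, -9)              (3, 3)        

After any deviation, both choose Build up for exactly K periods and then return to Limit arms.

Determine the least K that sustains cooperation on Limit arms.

IC: ρ(1−ρ^K)/(1−ρ) ≥ (18−9)/(9−3) = 3/2.
With ρ = 7/8: need 1 − ρ^K ≥ 3/2·(1−7/8)/(7/8), i.e. ρ^K ≤ 0.7857.
Since (7/8)^1 = 0.8750 and (7/8)^2 = 0.7656, the smallest such K is 2.

2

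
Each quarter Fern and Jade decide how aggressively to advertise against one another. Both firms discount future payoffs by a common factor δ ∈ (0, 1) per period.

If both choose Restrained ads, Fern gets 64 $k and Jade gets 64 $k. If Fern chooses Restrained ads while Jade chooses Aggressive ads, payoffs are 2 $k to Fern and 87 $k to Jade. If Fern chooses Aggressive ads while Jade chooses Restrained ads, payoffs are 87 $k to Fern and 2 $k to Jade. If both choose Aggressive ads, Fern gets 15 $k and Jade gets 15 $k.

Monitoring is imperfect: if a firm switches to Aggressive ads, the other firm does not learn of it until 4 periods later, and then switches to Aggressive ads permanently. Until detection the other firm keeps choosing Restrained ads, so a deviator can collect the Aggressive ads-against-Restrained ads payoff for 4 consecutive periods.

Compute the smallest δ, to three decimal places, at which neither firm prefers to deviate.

0.752

A deviator earns 87 for 4 periods, then 15 forever; cooperating earns 64 forever. Multiplying the IC by (1−δ):
64 ≥ 87(1−δ^4) + 15δ^4, so 72·δ^4 ≥ 23 and δ^4 ≥ 23/72.
δ ≥ (23/72)^(1/4) ≈ 0.752.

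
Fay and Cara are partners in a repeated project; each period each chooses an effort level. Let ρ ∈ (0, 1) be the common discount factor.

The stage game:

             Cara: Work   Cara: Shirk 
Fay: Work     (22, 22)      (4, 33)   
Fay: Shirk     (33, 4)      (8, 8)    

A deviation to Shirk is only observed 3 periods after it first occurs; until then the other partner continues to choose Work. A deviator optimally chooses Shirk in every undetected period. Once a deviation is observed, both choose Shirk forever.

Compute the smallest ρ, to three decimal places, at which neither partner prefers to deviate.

0.761

The best deviation is to choose Shirk for all 3 undetected periods, earning 33 each, then 8 forever once detected.
Deviation value: 33(1−ρ^3)/(1−ρ) + 8ρ^3/(1−ρ); cooperation value: 22/(1−ρ).
IC: 22 ≥ 33(1−ρ^3) + 8ρ^3 = 33 − 25ρ^3.
So ρ^3 ≥ 11/25, giving ρ ≥ (11/25)^(1/3) ≈ 0.761.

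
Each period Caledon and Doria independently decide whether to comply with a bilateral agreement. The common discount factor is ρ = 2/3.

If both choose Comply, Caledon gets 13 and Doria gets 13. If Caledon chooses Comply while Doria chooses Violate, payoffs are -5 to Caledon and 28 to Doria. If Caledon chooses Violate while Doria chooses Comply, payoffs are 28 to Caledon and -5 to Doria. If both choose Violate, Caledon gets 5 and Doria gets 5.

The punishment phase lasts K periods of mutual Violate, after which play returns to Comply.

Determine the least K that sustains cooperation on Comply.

Need Σ_{k=1}^{K} ρ^k ≥ (28−13)/(13−5) = 1.8750 at ρ = 2/3.
At K = 6 the sum is 1.8244 < 1.8750; at K = 7 it is 1.8829 ≥ 1.8750.
So the minimum punishment length is K = 7.

7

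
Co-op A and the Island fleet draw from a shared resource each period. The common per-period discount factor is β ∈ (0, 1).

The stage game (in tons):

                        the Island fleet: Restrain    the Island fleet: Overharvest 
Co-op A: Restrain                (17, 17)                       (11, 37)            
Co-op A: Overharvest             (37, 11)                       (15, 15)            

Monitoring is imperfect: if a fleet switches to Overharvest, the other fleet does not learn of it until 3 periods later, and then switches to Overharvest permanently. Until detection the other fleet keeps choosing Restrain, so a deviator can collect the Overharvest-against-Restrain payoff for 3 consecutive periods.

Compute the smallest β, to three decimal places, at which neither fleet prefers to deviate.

The best deviation is to choose Overharvest for all 3 undetected periods, earning 37 each, then 15 forever once detected.
Deviation value: 37(1−β^3)/(1−β) + 15β^3/(1−β); cooperation value: 17/(1−β).
IC: 17 ≥ 37(1−β^3) + 15β^3 = 37 − 22β^3.
So β^3 ≥ 20/22 = 10/11, giving β ≥ (10/11)^(1/3) ≈ 0.969.

0.969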